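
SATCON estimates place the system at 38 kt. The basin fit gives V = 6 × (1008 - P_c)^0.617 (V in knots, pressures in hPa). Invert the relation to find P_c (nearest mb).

ΔP = (V / 6)^(1/0.617) = (38/6)^1.621.
38/6 = 6.333; 6.333^1.621 ≈ 19.92 mb.
P_c = 1008 − 19.92 = 988.08 ≈ 988 mb.

988 mb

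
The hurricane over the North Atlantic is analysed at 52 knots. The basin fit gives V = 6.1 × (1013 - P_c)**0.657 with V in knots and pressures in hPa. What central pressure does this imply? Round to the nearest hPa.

ΔP = (V / 6.1)^(1/0.657) = (52/6.1)^1.522.
52/6.1 = 8.525; 8.525^1.522 ≈ 26.09 hPa.
P_c = 1013 − 26.09 = 986.91 ≈ 987 hPa.

987 hPa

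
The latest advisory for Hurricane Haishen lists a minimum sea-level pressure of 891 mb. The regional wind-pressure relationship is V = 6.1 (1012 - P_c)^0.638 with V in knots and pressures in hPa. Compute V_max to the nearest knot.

ΔP = 1012 − 891 = 121 mb.
121^0.638 ≈ 21.321.
V ≈ 6.1 × 21.321 ≈ 130.1 kt.

130 kt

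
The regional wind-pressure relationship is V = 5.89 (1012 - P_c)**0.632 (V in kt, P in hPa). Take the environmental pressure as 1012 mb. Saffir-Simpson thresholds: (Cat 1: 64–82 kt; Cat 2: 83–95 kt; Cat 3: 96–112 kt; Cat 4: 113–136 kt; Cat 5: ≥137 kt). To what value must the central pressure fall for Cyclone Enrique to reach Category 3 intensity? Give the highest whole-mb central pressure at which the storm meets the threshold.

929 mb

Category 3 begins at V = 96 kt.
Required ΔP = (96/5.89)^(1/0.632) = 16.299^1.582 ≈ 82.79 mb.
P_c ≤ 1012 − 82.79 = 929.21, so the highest integer P_c is 929 mb.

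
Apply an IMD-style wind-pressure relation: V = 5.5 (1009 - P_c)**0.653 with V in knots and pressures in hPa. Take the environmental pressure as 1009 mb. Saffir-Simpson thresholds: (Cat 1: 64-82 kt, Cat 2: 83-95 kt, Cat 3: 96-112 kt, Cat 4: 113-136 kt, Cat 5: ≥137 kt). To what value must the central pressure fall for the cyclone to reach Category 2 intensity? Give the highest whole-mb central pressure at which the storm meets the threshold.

Category 2 begins at V = 83 kt.
Required ΔP = (83/5.5)^(1/0.653) = 15.091^1.531 ≈ 63.84 mb.
P_c ≤ 1009 − 63.84 = 945.16, so the highest integer P_c is 945 mb.

945 mb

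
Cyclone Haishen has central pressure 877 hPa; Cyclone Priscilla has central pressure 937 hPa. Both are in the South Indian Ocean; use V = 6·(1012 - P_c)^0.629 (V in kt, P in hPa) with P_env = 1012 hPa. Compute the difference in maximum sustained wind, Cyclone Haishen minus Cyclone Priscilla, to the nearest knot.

41 kt

Cyclone Haishen: ΔP = 135; V ≈ 6 × 135^0.629 ≈ 131.26 kt.
Cyclone Priscilla: ΔP = 75; V ≈ 6 × 75^0.629 ≈ 90.69 kt.
Difference ≈ 131.26 − 90.69 = 40.57 → 41 kt.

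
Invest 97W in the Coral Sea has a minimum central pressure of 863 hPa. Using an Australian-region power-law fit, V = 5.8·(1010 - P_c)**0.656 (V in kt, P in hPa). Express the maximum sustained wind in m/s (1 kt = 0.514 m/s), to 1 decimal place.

ΔP = 1010 − 863 = 147 hPa.
V ≈ 5.8 × 147^0.656 = 5.8 × 26.409 ≈ 153.175 kt.
153.175 × 0.514 ≈ 78.73 m/s → 78.7 m/s.

78.7 m/s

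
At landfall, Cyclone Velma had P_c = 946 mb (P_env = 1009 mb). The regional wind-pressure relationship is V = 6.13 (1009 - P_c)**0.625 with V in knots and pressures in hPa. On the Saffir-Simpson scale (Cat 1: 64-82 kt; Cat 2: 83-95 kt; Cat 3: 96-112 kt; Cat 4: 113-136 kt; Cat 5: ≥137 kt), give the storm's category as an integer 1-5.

1

ΔP = 1009 − 946 = 63 mb.
V ≈ 6.13 × 63^0.625 = 6.13 × 13.32 ≈ 82 kt.
82 kt falls in the Category 1 band.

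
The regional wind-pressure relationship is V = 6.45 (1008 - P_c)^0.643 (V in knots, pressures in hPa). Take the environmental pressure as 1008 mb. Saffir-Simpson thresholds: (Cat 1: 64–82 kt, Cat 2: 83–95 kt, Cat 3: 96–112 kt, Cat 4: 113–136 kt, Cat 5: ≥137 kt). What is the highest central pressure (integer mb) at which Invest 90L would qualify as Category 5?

892 mb

Category 5 begins at V = 137 kt.
Required ΔP = (137/6.45)^(1/0.643) = 21.240^1.555 ≈ 115.88 mb.
P_c ≤ 1008 − 115.88 = 892.12, so the highest integer P_c is 892 mb.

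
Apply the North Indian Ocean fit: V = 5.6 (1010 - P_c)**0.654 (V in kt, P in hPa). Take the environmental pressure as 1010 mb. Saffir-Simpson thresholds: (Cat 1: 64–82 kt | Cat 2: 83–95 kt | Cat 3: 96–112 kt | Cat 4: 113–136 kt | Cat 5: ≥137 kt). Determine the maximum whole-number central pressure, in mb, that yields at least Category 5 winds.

877 mb

Category 5 begins at V = 137 kt.
Required ΔP = (137/5.6)^(1/0.654) = 24.464^1.529 ≈ 132.78 mb.
P_c ≤ 1010 − 132.78 = 877.22, so the highest integer P_c is 877 mb.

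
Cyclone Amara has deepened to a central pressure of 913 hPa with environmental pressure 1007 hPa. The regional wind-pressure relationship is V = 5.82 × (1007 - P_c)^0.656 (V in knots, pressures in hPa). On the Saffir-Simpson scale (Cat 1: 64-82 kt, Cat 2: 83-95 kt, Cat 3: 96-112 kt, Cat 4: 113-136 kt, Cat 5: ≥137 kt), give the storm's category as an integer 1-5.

4

ΔP = 1007 − 913 = 94 hPa.
V ≈ 5.82 × 94^0.656 = 5.82 × 19.70 ≈ 115 kt.
115 kt falls in the Category 4 band.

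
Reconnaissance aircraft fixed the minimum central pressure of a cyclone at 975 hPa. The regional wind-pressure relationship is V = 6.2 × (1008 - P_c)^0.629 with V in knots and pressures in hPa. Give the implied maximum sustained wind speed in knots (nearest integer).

ΔP = 1008 − 975 = 33 hPa.
33^0.629 ≈ 9.019.
V ≈ 6.2 × 9.019 ≈ 55.9 kt.

56 kt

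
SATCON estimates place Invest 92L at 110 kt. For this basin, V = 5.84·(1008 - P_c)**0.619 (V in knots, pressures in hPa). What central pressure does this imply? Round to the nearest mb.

ΔP = (V / 5.84)^(1/0.619) = (110/5.84)^1.616.
110/5.84 = 18.836; 18.836^1.616 ≈ 114.75 mb.
P_c = 1008 − 114.75 = 893.25 ≈ 893 mb.

893 mb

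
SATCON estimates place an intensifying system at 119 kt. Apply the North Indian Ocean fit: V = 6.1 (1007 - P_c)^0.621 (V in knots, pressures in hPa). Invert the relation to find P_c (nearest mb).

ΔP = (V / 6.1)^(1/0.621) = (119/6.1)^1.610.
119/6.1 = 19.508; 19.508^1.610 ≈ 119.58 mb.
P_c = 1007 − 119.58 = 887.42 ≈ 887 mb.

887 mb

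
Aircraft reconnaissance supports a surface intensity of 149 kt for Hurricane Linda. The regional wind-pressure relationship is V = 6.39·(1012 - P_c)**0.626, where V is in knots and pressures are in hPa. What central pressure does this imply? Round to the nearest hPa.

859 hPa

ΔP = (V / 6.39)^(1/0.626) = (149/6.39)^1.597.
149/6.39 = 23.318; 23.318^1.597 ≈ 153.04 hPa.
P_c = 1012 − 153.04 = 858.96 ≈ 859 hPa.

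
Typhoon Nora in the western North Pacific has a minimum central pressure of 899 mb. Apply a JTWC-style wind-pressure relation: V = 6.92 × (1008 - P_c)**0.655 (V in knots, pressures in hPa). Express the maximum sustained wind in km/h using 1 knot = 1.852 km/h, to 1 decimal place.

ΔP = 1008 − 899 = 109 mb.
V ≈ 6.92 × 109^0.655 = 6.92 × 21.603 ≈ 149.493 kt.
149.493 × 1.852 ≈ 276.86 km/h → 276.9 km/h.

276.9 km/h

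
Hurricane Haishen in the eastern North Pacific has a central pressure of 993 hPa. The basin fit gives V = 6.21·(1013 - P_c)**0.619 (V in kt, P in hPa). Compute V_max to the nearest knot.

ΔP = 1013 − 993 = 20 hPa.
20^0.619 ≈ 6.388.
V ≈ 6.21 × 6.388 ≈ 39.7 kt.

40 kt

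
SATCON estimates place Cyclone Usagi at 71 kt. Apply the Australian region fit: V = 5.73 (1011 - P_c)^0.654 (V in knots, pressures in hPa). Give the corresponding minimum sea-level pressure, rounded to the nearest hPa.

964 hPa

ΔP = (V / 5.73)^(1/0.654) = (71/5.73)^1.529.
71/5.73 = 12.391; 12.391^1.529 ≈ 46.93 hPa.
P_c = 1011 − 46.93 = 964.07 ≈ 964 hPa.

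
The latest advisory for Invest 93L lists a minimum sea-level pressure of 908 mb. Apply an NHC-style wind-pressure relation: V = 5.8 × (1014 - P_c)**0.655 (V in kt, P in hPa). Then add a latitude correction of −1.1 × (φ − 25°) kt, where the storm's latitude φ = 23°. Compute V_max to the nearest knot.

ΔP = 1014 − 908 = 106 mb.
106^0.655 ≈ 21.212.
V ≈ 5.8 × 21.212 ≈ 123.0 kt.
Latitude correction: −1.1 × (23 − 25) = 2.2 kt.
Corrected V ≈ 125.2 kt → 125 kt.

125 kt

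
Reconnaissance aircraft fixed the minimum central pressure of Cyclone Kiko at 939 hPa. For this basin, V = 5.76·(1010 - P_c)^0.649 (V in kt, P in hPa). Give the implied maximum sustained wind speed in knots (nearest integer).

92 kt

ΔP = 1010 − 939 = 71 hPa.
71^0.649 ≈ 15.903.
V ≈ 5.76 × 15.903 ≈ 91.6 kt.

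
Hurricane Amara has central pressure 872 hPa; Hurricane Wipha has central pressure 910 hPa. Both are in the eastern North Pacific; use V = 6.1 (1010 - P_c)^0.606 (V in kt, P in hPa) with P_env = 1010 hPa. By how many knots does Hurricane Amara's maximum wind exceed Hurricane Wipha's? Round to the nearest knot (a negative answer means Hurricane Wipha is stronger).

21 kt

Hurricane Amara: ΔP = 138; V ≈ 6.1 × 138^0.606 ≈ 120.81 kt.
Hurricane Wipha: ΔP = 100; V ≈ 6.1 × 100^0.606 ≈ 99.39 kt.
Difference ≈ 120.81 − 99.39 = 21.42 → 21 kt.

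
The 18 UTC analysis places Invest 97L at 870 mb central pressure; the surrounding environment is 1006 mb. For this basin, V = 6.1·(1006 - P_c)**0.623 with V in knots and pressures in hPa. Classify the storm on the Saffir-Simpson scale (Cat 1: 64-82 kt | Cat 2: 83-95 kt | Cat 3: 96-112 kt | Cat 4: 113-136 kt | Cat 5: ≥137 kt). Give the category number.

4

ΔP = 1006 − 870 = 136 mb.
V ≈ 6.1 × 136^0.623 = 6.1 × 21.34 ≈ 130 kt.
130 kt falls in the Category 4 band.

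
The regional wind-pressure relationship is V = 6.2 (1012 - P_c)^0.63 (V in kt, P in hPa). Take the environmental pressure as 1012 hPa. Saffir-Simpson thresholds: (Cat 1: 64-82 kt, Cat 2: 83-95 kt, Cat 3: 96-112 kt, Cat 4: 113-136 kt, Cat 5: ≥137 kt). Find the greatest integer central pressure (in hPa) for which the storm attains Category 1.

971 hPa

Category 1 begins at V = 64 kt.
Required ΔP = (64/6.2)^(1/0.63) = 10.323^1.587 ≈ 40.66 hPa.
P_c ≤ 1012 − 40.66 = 971.34, so the highest integer P_c is 971 hPa.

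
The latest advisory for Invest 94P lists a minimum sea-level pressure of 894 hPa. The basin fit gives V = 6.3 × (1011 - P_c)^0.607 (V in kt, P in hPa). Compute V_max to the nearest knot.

ΔP = 1011 − 894 = 117 hPa.
117^0.607 ≈ 18.005.
V ≈ 6.3 × 18.005 ≈ 113.4 kt.

113 kt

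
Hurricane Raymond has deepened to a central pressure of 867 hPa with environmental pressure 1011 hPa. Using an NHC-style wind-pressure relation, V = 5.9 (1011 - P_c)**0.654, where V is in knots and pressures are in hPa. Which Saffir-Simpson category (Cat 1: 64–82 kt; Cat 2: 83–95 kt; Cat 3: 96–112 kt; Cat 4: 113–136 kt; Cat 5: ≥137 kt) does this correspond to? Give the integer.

5

ΔP = 1011 − 867 = 144 hPa.
V ≈ 5.9 × 144^0.654 = 5.9 × 25.80 ≈ 152 kt.
152 kt falls in the Category 5 band.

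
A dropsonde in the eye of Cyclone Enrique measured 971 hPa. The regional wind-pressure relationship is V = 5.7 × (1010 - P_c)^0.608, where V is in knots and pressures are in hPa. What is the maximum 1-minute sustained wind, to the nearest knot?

53 kt

ΔP = 1010 − 971 = 39 hPa.
39^0.608 ≈ 9.276.
V ≈ 5.7 × 9.276 ≈ 52.9 kt.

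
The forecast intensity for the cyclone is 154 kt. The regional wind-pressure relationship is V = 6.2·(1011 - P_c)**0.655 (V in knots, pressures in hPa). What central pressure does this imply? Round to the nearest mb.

876 mb

ΔP = (V / 6.2)^(1/0.655) = (154/6.2)^1.527.
154/6.2 = 24.839; 24.839^1.527 ≈ 134.89 mb.
P_c = 1011 − 134.89 = 876.11 ≈ 876 mb.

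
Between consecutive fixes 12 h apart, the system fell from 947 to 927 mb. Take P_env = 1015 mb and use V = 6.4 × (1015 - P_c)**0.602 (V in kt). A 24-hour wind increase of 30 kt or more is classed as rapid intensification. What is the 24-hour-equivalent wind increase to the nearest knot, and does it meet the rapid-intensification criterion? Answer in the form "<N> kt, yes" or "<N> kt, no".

27 kt, no

V₁: ΔP = 68, V ≈ 6.4 × 68^0.602 ≈ 81.16 kt.
V₂: ΔP = 88, V ≈ 6.4 × 88^0.602 ≈ 94.79 kt.
ΔV over 12 h = 13.63 kt → 24 h equivalent = 13.63 × 24/12 ≈ 27.26 kt.
27 kt < 30 kt ⇒ not rapid intensification.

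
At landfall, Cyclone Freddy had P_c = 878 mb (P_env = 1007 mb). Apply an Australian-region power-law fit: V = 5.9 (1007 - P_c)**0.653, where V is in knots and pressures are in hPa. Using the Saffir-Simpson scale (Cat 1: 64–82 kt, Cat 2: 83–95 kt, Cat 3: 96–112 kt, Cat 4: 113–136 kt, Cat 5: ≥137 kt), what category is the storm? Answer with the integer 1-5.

ΔP = 1007 − 878 = 129 mb.
V ≈ 5.9 × 129^0.653 = 5.9 × 23.89 ≈ 141 kt.
141 kt falls in the Category 5 band.

5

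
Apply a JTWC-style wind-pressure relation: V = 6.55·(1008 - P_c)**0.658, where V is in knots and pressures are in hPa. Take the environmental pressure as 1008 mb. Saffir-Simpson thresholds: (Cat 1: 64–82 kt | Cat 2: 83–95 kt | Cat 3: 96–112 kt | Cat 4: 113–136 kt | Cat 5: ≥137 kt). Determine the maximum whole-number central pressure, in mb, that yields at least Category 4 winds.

932 mb

Category 4 begins at V = 113 kt.
Required ΔP = (113/6.55)^(1/0.658) = 17.252^1.520 ≈ 75.80 mb.
P_c ≤ 1008 − 75.80 = 932.20, so the highest integer P_c is 932 mb.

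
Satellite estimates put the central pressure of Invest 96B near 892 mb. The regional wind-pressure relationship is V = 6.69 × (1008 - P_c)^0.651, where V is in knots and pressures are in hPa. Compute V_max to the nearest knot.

148 kt

ΔP = 1008 − 892 = 116 mb.
116^0.651 ≈ 22.078.
V ≈ 6.69 × 22.078 ≈ 147.7 kt.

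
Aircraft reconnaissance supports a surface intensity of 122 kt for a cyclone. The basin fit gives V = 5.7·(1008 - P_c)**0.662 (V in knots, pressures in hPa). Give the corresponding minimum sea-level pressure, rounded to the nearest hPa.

ΔP = (V / 5.7)^(1/0.662) = (122/5.7)^1.511.
122/5.7 = 21.404; 21.404^1.511 ≈ 102.28 hPa.
P_c = 1008 − 102.28 = 905.72 ≈ 906 hPa.

906 hPa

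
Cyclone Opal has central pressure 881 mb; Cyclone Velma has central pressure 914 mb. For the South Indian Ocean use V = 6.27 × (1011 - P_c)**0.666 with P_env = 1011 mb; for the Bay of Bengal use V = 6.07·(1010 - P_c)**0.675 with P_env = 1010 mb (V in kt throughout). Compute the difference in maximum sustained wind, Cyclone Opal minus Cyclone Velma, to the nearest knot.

28 kt

Cyclone Opal: ΔP = 130; V ≈ 6.27 × 130^0.666 ≈ 160.38 kt.
Cyclone Velma: ΔP = 96; V ≈ 6.07 × 96^0.675 ≈ 132.20 kt.
Difference ≈ 160.38 − 132.20 = 28.18 → 28 kt.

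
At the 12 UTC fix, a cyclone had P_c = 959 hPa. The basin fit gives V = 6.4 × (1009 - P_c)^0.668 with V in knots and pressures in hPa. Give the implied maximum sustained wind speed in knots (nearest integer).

87 kt

ΔP = 1009 − 959 = 50 hPa.
50^0.668 ≈ 13.643.
V ≈ 6.4 × 13.643 ≈ 87.3 kt.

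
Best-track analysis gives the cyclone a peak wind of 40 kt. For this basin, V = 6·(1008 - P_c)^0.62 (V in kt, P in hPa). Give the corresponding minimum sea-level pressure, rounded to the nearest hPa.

ΔP = (V / 6)^(1/0.62) = (40/6)^1.613.
40/6 = 6.667; 6.667^1.613 ≈ 21.32 hPa.
P_c = 1008 − 21.32 = 986.68 ≈ 987 hPa.

987 hPa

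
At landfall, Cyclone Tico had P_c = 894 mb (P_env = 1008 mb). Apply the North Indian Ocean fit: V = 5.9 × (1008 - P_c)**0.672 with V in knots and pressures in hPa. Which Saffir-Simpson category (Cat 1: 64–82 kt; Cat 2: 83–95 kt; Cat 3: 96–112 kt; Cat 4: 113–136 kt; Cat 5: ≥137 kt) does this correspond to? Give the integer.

ΔP = 1008 − 894 = 114 mb.
V ≈ 5.9 × 114^0.672 = 5.9 × 24.11 ≈ 142 kt.
142 kt falls in the Category 5 band.

5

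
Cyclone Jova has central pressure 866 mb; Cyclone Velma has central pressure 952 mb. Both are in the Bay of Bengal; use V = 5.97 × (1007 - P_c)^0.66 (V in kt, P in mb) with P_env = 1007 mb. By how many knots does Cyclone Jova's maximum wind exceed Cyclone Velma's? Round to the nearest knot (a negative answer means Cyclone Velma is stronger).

Cyclone Jova: ΔP = 141; V ≈ 5.97 × 141^0.66 ≈ 156.48 kt.
Cyclone Velma: ΔP = 55; V ≈ 5.97 × 55^0.66 ≈ 84.06 kt.
Difference ≈ 156.48 − 84.06 = 72.42 → 72 kt.

72 kt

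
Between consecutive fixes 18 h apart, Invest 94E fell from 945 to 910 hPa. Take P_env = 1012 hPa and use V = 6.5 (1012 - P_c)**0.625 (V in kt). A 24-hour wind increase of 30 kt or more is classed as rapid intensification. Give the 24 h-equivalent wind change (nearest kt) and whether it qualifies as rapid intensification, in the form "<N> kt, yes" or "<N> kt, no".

V₁: ΔP = 67, V ≈ 6.5 × 67^0.625 ≈ 89.99 kt.
V₂: ΔP = 102, V ≈ 6.5 × 102^0.625 ≈ 117.03 kt.
ΔV over 18 h = 27.04 kt → 24 h equivalent = 27.04 × 24/18 ≈ 36.05 kt.
36 kt ≥ 30 kt ⇒ rapid intensification.

36 kt, yes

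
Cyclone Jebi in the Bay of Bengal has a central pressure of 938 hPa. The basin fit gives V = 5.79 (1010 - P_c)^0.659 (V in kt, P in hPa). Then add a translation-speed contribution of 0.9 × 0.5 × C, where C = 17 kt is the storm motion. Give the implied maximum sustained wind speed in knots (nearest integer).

105 kt

ΔP = 1010 − 938 = 72 hPa.
72^0.659 ≈ 16.749.
V ≈ 5.79 × 16.749 ≈ 97.0 kt.
Translation term: 0.9 × 0.5 × 17 = 7.65 kt.
Corrected V ≈ 104.65 kt → 105 kt.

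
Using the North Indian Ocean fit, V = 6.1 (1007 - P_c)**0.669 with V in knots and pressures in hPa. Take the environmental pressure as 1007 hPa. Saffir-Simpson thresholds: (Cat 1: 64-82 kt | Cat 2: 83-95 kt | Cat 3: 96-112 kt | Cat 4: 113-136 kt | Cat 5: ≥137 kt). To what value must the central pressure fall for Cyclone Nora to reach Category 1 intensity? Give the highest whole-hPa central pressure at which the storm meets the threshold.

973 hPa

Category 1 begins at V = 64 kt.
Required ΔP = (64/6.1)^(1/0.669) = 10.492^1.495 ≈ 33.57 hPa.
P_c ≤ 1007 − 33.57 = 973.43, so the highest integer P_c is 973 hPa.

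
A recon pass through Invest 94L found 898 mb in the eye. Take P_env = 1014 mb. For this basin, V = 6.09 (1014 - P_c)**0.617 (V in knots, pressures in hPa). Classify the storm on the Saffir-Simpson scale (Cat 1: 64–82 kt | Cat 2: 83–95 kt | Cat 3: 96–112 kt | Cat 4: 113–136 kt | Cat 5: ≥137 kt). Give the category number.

ΔP = 1014 − 898 = 116 mb.
V ≈ 6.09 × 116^0.617 = 6.09 × 18.78 ≈ 114 kt.
114 kt falls in the Category 4 band.

4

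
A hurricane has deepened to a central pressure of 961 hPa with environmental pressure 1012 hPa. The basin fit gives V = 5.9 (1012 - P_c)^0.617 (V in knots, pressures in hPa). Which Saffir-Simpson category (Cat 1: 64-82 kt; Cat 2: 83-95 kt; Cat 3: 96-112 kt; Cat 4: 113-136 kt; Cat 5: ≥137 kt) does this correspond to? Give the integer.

1

ΔP = 1012 − 961 = 51 hPa.
V ≈ 5.9 × 51^0.617 = 5.9 × 11.31 ≈ 67 kt.
67 kt falls in the Category 1 band.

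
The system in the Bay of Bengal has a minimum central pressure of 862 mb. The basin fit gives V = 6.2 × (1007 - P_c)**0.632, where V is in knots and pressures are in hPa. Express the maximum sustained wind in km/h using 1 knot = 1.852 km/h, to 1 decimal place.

266.7 km/h

ΔP = 1007 − 862 = 145 mb.
V ≈ 6.2 × 145^0.632 = 6.2 × 23.227 ≈ 144.005 kt.
144.005 × 1.852 ≈ 266.70 km/h → 266.7 km/h.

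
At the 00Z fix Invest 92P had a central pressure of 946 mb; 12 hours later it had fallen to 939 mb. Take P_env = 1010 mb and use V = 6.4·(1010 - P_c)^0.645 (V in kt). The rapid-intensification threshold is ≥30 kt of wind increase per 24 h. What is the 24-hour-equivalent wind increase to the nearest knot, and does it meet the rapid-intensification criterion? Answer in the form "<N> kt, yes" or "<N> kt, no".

13 kt, no

V₁: ΔP = 64, V ≈ 6.4 × 64^0.645 ≈ 93.58 kt.
V₂: ΔP = 71, V ≈ 6.4 × 71^0.645 ≈ 100.06 kt.
ΔV over 12 h = 6.48 kt → 24 h equivalent = 6.48 × 24/12 ≈ 12.96 kt.
13 kt < 30 kt ⇒ not rapid intensification.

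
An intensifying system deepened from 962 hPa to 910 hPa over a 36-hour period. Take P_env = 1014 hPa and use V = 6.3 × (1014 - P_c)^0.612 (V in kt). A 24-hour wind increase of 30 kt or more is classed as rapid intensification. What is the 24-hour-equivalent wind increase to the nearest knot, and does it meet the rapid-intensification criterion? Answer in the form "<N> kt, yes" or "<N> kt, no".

25 kt, no

V₁: ΔP = 52, V ≈ 6.3 × 52^0.612 ≈ 70.72 kt.
V₂: ΔP = 104, V ≈ 6.3 × 104^0.612 ≈ 108.08 kt.
ΔV over 36 h = 37.36 kt → 24 h equivalent = 37.36 × 24/36 ≈ 24.91 kt.
25 kt < 30 kt ⇒ not rapid intensification.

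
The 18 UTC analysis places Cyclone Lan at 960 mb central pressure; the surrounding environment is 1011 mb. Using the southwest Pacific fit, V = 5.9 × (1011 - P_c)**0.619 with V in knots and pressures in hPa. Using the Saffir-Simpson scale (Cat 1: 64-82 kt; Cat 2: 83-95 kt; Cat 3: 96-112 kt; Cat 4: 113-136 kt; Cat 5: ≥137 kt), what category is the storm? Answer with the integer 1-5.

1

ΔP = 1011 − 960 = 51 mb.
V ≈ 5.9 × 51^0.619 = 5.9 × 11.40 ≈ 67 kt.
67 kt falls in the Category 1 band.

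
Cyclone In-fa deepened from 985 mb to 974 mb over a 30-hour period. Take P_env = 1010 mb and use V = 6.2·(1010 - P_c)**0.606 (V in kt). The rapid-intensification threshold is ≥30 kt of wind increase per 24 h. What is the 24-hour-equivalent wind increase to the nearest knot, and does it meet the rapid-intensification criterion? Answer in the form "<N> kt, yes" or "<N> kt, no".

V₁: ΔP = 25, V ≈ 6.2 × 25^0.606 ≈ 43.61 kt.
V₂: ΔP = 36, V ≈ 6.2 × 36^0.606 ≈ 54.39 kt.
ΔV over 30 h = 10.78 kt → 24 h equivalent = 10.78 × 24/30 ≈ 8.62 kt.
9 kt < 30 kt ⇒ not rapid intensification.

9 kt, no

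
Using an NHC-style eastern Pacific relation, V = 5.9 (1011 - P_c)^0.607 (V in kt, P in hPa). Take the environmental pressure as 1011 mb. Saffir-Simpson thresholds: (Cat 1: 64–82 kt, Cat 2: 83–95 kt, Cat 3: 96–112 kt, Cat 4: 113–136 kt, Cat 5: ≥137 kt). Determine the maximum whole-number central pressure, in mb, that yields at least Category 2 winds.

933 mb

Category 2 begins at V = 83 kt.
Required ΔP = (83/5.9)^(1/0.607) = 14.068^1.647 ≈ 77.92 mb.
P_c ≤ 1011 − 77.92 = 933.08, so the highest integer P_c is 933 mb.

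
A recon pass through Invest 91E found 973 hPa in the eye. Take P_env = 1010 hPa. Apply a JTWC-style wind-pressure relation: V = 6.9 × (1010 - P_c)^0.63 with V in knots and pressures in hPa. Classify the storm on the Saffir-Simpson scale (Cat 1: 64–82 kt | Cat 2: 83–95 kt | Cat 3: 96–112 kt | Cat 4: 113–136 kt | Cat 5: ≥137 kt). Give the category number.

1

ΔP = 1010 − 973 = 37 hPa.
V ≈ 6.9 × 37^0.63 = 6.9 × 9.73 ≈ 67 kt.
67 kt falls in the Category 1 band.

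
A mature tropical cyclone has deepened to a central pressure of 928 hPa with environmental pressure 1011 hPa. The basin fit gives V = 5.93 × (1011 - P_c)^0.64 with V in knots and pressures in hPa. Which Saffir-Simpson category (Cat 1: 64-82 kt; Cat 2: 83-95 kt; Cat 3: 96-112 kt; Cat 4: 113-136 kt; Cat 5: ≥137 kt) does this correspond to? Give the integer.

ΔP = 1011 − 928 = 83 hPa.
V ≈ 5.93 × 83^0.64 = 5.93 × 16.91 ≈ 100 kt.
100 kt falls in the Category 3 band.

3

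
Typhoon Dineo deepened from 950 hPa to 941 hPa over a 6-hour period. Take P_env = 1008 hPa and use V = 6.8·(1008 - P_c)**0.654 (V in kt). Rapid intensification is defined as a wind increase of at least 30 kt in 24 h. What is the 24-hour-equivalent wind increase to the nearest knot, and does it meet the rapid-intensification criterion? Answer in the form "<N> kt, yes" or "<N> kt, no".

38 kt, yes

V₁: ΔP = 58, V ≈ 6.8 × 58^0.654 ≈ 96.78 kt.
V₂: ΔP = 67, V ≈ 6.8 × 67^0.654 ≈ 106.36 kt.
ΔV over 6 h = 9.58 kt → 24 h equivalent = 9.58 × 24/6 ≈ 38.32 kt.
38 kt ≥ 30 kt ⇒ rapid intensification.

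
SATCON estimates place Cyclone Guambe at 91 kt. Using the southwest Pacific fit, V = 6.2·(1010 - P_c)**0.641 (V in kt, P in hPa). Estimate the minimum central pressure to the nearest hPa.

944 hPa

ΔP = (V / 6.2)^(1/0.641) = (91/6.2)^1.560.
91/6.2 = 14.677; 14.677^1.560 ≈ 66.08 hPa.
P_c = 1010 − 66.08 = 943.92 ≈ 944 hPa.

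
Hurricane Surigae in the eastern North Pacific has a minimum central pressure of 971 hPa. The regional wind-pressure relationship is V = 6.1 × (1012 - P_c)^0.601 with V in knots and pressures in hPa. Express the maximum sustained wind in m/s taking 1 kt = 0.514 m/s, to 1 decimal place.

ΔP = 1012 − 971 = 41 hPa.
V ≈ 6.1 × 41^0.601 = 6.1 × 9.317 ≈ 56.835 kt.
56.835 × 0.514 ≈ 29.21 m/s → 29.2 m/s.

29.2 m/s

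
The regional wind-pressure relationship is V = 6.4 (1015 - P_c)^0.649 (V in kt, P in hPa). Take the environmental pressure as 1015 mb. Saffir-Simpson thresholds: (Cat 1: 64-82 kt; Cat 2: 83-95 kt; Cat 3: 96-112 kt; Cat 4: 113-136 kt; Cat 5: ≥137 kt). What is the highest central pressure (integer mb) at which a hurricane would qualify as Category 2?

Category 2 begins at V = 83 kt.
Required ΔP = (83/6.4)^(1/0.649) = 12.969^1.541 ≈ 51.85 mb.
P_c ≤ 1015 − 51.85 = 963.15, so the highest integer P_c is 963 mb.

963 mb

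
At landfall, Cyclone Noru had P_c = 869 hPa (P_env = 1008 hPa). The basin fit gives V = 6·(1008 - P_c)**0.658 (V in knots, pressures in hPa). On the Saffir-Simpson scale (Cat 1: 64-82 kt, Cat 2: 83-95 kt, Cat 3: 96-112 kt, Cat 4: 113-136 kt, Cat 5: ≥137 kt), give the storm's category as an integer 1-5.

ΔP = 1008 − 869 = 139 hPa.
V ≈ 6 × 139^0.658 = 6 × 25.71 ≈ 154 kt.
154 kt falls in the Category 5 band.

5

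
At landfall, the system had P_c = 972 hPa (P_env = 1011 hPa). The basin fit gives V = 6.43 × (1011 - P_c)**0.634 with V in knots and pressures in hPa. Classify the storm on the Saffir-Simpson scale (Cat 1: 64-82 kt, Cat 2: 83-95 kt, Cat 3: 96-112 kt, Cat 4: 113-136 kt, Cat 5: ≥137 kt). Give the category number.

ΔP = 1011 − 972 = 39 hPa.
V ≈ 6.43 × 39^0.634 = 6.43 × 10.20 ≈ 66 kt.
66 kt falls in the Category 1 band.

1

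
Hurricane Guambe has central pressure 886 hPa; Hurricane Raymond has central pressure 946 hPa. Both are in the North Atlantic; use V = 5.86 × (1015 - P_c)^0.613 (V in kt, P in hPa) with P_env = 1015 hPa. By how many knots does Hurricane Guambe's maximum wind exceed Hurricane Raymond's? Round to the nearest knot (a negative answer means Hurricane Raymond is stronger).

37 kt

Hurricane Guambe: ΔP = 129; V ≈ 5.86 × 129^0.613 ≈ 115.26 kt.
Hurricane Raymond: ΔP = 69; V ≈ 5.86 × 69^0.613 ≈ 78.54 kt.
Difference ≈ 115.26 − 78.54 = 36.72 → 37 kt.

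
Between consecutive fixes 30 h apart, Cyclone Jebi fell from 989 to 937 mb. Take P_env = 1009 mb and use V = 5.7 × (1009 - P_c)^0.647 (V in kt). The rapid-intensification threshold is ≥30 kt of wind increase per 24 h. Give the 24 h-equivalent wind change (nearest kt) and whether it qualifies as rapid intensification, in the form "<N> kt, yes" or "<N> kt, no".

V₁: ΔP = 20, V ≈ 5.7 × 20^0.647 ≈ 39.60 kt.
V₂: ΔP = 72, V ≈ 5.7 × 72^0.647 ≈ 90.69 kt.
ΔV over 30 h = 51.09 kt → 24 h equivalent = 51.09 × 24/30 ≈ 40.87 kt.
41 kt ≥ 30 kt ⇒ rapid intensification.

41 kt, yes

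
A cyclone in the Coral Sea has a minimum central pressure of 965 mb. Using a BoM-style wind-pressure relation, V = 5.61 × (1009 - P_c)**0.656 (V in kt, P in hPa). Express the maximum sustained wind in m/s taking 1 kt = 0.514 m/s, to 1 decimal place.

ΔP = 1009 − 965 = 44 mb.
V ≈ 5.61 × 44^0.656 = 5.61 × 11.970 ≈ 67.153 kt.
67.153 × 0.514 ≈ 34.52 m/s → 34.5 m/s.

34.5 m/s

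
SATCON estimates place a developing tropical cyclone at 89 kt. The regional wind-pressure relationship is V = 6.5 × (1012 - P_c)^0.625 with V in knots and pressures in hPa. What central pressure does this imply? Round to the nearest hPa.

ΔP = (V / 6.5)^(1/0.625) = (89/6.5)^1.600.
89/6.5 = 13.692; 13.692^1.600 ≈ 65.82 hPa.
P_c = 1012 − 65.82 = 946.18 ≈ 946 hPa.

946 hPa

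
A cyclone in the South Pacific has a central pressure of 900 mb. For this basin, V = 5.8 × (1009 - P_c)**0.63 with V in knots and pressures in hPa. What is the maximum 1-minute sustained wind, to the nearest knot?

ΔP = 1009 − 900 = 109 mb.
109^0.63 ≈ 19.212.
V ≈ 5.8 × 19.212 ≈ 111.4 kt.

111 kt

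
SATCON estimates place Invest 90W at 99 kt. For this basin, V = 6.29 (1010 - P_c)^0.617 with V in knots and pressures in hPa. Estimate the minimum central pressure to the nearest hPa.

ΔP = (V / 6.29)^(1/0.617) = (99/6.29)^1.621.
99/6.29 = 15.739; 15.739^1.621 ≈ 87.10 hPa.
P_c = 1010 − 87.10 = 922.90 ≈ 923 hPa.

923 hPa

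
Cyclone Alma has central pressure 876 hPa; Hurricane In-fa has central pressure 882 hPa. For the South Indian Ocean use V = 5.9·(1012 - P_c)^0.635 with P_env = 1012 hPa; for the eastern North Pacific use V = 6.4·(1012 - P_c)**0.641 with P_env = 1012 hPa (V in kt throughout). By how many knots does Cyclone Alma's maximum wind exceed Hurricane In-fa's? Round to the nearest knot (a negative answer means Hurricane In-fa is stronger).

-11 kt

Cyclone Alma: ΔP = 136; V ≈ 5.9 × 136^0.635 ≈ 133.55 kt.
Hurricane In-fa: ΔP = 130; V ≈ 6.4 × 130^0.641 ≈ 144.95 kt.
Difference ≈ 133.55 − 144.95 = -11.40 → -11 kt.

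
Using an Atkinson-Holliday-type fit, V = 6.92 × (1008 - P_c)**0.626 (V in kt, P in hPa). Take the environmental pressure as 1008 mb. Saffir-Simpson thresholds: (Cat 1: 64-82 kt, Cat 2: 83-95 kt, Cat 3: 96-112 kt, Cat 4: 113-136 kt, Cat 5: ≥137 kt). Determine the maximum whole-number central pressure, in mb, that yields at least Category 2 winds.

955 mb

Category 2 begins at V = 83 kt.
Required ΔP = (83/6.92)^(1/0.626) = 11.994^1.597 ≈ 52.92 mb.
P_c ≤ 1008 − 52.92 = 955.08, so the highest integer P_c is 955 mb.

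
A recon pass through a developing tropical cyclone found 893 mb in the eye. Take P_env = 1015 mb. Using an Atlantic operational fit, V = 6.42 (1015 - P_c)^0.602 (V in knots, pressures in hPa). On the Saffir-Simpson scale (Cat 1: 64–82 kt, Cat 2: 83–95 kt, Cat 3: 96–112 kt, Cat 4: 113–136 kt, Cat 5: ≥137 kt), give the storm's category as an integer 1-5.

4

ΔP = 1015 − 893 = 122 mb.
V ≈ 6.42 × 122^0.602 = 6.42 × 18.03 ≈ 116 kt.
116 kt falls in the Category 4 band.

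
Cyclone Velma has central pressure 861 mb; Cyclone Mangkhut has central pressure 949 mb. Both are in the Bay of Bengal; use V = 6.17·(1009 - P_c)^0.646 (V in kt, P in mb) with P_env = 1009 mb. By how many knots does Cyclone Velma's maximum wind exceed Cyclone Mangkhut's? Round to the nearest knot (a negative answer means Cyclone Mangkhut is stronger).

69 kt

Cyclone Velma: ΔP = 148; V ≈ 6.17 × 148^0.646 ≈ 155.69 kt.
Cyclone Mangkhut: ΔP = 60; V ≈ 6.17 × 60^0.646 ≈ 86.89 kt.
Difference ≈ 155.69 − 86.89 = 68.80 → 69 kt.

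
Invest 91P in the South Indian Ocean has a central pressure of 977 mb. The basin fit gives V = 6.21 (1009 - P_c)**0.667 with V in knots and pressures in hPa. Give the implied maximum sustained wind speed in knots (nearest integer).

63 kt

ΔP = 1009 − 977 = 32 mb.
32^0.667 ≈ 10.091.
V ≈ 6.21 × 10.091 ≈ 62.7 kt.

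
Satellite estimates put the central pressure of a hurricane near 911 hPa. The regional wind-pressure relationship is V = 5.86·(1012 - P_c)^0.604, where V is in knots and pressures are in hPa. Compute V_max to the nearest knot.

95 kt

ΔP = 1012 − 911 = 101 hPa.
101^0.604 ≈ 16.241.
V ≈ 5.86 × 16.241 ≈ 95.2 kt.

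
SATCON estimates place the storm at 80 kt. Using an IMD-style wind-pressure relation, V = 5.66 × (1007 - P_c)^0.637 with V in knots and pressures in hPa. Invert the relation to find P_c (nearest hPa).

943 hPa

ΔP = (V / 5.66)^(1/0.637) = (80/5.66)^1.570.
80/5.66 = 14.134; 14.134^1.570 ≈ 63.94 hPa.
P_c = 1007 − 63.94 = 943.06 ≈ 943 hPa.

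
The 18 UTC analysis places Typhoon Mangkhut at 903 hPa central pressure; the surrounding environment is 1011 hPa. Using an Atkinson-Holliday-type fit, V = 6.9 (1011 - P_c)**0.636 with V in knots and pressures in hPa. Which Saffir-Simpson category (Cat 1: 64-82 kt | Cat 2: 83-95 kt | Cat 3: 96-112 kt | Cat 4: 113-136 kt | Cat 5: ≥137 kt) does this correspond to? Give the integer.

4

ΔP = 1011 − 903 = 108 hPa.
V ≈ 6.9 × 108^0.636 = 6.9 × 19.65 ≈ 136 kt.
136 kt falls in the Category 4 band.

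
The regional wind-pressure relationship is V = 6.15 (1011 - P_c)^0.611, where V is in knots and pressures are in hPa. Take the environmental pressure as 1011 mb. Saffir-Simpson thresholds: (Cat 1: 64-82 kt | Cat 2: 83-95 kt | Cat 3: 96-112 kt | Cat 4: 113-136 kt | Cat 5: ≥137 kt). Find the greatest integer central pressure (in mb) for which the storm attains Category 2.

Category 2 begins at V = 83 kt.
Required ΔP = (83/6.15)^(1/0.611) = 13.496^1.637 ≈ 70.76 mb.
P_c ≤ 1011 − 70.76 = 940.24, so the highest integer P_c is 940 mb.

940 mb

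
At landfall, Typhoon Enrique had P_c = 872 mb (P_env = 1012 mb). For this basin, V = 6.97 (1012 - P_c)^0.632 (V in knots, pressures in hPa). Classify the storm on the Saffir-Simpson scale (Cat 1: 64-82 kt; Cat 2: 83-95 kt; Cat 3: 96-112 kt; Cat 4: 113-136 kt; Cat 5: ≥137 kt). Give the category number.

5

ΔP = 1012 − 872 = 140 mb.
V ≈ 6.97 × 140^0.632 = 6.97 × 22.72 ≈ 158 kt.
158 kt falls in the Category 5 band.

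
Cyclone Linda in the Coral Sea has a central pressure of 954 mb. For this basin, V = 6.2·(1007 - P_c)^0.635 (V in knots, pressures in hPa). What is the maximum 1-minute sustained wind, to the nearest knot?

ΔP = 1007 − 954 = 53 mb.
53^0.635 ≈ 12.443.
V ≈ 6.2 × 12.443 ≈ 77.1 kt.

77 kt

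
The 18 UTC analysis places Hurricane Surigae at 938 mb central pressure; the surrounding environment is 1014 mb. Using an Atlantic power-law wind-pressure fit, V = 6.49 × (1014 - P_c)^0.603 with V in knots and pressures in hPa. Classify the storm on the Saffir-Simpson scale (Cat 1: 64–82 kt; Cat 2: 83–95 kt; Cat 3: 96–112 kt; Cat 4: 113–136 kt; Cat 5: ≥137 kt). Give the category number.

2

ΔP = 1014 − 938 = 76 mb.
V ≈ 6.49 × 76^0.603 = 6.49 × 13.62 ≈ 88 kt.
88 kt falls in the Category 2 band.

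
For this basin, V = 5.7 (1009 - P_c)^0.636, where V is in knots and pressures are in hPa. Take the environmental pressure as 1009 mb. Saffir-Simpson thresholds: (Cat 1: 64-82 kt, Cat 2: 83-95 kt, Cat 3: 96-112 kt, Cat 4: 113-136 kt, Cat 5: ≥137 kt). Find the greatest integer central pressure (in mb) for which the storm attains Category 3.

Category 3 begins at V = 96 kt.
Required ΔP = (96/5.7)^(1/0.636) = 16.842^1.572 ≈ 84.78 mb.
P_c ≤ 1009 − 84.78 = 924.22, so the highest integer P_c is 924 mb.

924 mb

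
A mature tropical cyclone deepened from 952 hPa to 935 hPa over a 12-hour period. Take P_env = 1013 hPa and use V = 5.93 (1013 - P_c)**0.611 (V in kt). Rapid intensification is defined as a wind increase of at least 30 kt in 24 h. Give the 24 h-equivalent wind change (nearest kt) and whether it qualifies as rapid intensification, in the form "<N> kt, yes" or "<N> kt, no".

24 kt, no

V₁: ΔP = 61, V ≈ 5.93 × 61^0.611 ≈ 73.10 kt.
V₂: ΔP = 78, V ≈ 5.93 × 78^0.611 ≈ 84.94 kt.
ΔV over 12 h = 11.84 kt → 24 h equivalent = 11.84 × 24/12 ≈ 23.68 kt.
24 kt < 30 kt ⇒ not rapid intensification.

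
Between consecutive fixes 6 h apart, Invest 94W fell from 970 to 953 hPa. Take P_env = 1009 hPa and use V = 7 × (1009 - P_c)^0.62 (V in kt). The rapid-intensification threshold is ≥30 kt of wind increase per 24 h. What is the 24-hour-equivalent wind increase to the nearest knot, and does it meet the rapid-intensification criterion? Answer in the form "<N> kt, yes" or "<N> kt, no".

V₁: ΔP = 39, V ≈ 7 × 39^0.62 ≈ 67.85 kt.
V₂: ΔP = 56, V ≈ 7 × 56^0.62 ≈ 84.91 kt.
ΔV over 6 h = 17.06 kt → 24 h equivalent = 17.06 × 24/6 ≈ 68.24 kt.
68 kt ≥ 30 kt ⇒ rapid intensification.

68 kt, yes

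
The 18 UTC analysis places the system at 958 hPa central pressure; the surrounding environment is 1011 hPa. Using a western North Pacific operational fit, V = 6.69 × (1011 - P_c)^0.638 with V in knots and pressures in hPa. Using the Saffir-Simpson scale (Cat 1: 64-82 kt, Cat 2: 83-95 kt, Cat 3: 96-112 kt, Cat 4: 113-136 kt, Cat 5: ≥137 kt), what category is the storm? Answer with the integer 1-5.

2

ΔP = 1011 − 958 = 53 hPa.
V ≈ 6.69 × 53^0.638 = 6.69 × 12.59 ≈ 84 kt.
84 kt falls in the Category 2 band.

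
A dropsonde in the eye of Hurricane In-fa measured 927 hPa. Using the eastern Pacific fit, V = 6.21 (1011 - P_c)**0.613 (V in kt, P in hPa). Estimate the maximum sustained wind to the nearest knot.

ΔP = 1011 − 927 = 84 hPa.
84^0.613 ≈ 15.121.
V ≈ 6.21 × 15.121 ≈ 93.9 kt.

94 kt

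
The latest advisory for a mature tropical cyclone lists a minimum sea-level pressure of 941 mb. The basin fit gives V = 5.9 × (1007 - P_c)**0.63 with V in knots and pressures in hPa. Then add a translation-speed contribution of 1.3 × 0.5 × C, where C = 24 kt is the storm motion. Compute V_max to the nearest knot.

98 kt

ΔP = 1007 − 941 = 66 mb.
66^0.63 ≈ 14.006.
V ≈ 5.9 × 14.006 ≈ 82.6 kt.
Translation term: 1.3 × 0.5 × 24 = 15.6 kt.
Corrected V ≈ 98.2 kt → 98 kt.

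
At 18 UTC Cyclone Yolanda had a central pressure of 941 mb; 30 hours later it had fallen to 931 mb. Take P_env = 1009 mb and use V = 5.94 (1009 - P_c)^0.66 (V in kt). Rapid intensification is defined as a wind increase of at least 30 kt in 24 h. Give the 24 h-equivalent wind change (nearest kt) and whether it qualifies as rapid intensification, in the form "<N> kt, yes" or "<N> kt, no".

V₁: ΔP = 68, V ≈ 5.94 × 68^0.66 ≈ 96.21 kt.
V₂: ΔP = 78, V ≈ 5.94 × 78^0.66 ≈ 105.33 kt.
ΔV over 30 h = 9.12 kt → 24 h equivalent = 9.12 × 24/30 ≈ 7.30 kt.
7 kt < 30 kt ⇒ not rapid intensification.

7 kt, no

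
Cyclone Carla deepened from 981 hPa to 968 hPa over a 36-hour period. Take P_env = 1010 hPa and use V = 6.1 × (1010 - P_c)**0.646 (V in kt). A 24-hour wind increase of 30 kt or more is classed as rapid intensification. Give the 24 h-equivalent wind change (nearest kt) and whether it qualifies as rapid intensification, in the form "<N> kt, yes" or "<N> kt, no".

V₁: ΔP = 29, V ≈ 6.1 × 29^0.646 ≈ 53.71 kt.
V₂: ΔP = 42, V ≈ 6.1 × 42^0.646 ≈ 68.23 kt.
ΔV over 36 h = 14.52 kt → 24 h equivalent = 14.52 × 24/36 ≈ 9.68 kt.
10 kt < 30 kt ⇒ not rapid intensification.

10 kt, no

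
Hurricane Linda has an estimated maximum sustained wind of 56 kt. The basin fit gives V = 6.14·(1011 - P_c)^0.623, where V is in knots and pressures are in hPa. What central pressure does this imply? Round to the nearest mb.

976 mb

ΔP = (V / 6.14)^(1/0.623) = (56/6.14)^1.605.
56/6.14 = 9.121; 9.121^1.605 ≈ 34.75 mb.
P_c = 1011 − 34.75 = 976.25 ≈ 976 mb.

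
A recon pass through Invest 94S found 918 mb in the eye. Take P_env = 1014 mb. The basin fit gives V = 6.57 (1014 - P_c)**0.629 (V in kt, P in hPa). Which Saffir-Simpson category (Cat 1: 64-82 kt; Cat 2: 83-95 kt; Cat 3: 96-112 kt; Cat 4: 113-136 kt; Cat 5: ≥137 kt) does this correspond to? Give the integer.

4

ΔP = 1014 − 918 = 96 mb.
V ≈ 6.57 × 96^0.629 = 6.57 × 17.65 ≈ 116 kt.
116 kt falls in the Category 4 band.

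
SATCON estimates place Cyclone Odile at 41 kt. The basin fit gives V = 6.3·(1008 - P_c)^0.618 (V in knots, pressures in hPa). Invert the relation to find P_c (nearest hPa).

ΔP = (V / 6.3)^(1/0.618) = (41/6.3)^1.618.
41/6.3 = 6.508; 6.508^1.618 ≈ 20.71 hPa.
P_c = 1008 − 20.71 = 987.29 ≈ 987 hPa.

987 hPa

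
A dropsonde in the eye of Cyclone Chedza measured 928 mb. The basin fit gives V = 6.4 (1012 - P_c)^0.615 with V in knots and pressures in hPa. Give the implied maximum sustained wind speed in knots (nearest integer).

ΔP = 1012 − 928 = 84 mb.
84^0.615 ≈ 15.256.
V ≈ 6.4 × 15.256 ≈ 97.6 kt.

98 kt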